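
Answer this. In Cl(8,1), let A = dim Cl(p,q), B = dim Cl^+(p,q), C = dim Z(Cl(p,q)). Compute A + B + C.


n = 8 + 1 = 9
Total dim = 2^9 = 512
Even subalgebra dim = 2^8 = 256
n is odd, so center dim = 2
Sum = 512 + 256 + 2 = 770


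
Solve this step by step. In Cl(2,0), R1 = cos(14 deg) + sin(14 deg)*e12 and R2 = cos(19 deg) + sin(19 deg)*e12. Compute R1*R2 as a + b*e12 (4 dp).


Same-plane rotors commute and their half-angles add:
R1*R2 = cos(a1 + a2) + sin(a1 + a2)*e12.
a1 + a2 = 14 + 19 = 33 deg
cos(33 deg) = 0.8387
sin(33 deg) = 0.5446
R1*R2 = 0.8387 + 0.5446*e12


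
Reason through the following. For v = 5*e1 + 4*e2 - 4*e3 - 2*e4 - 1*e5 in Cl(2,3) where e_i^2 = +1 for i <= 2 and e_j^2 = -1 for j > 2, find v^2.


v^2 = sum of c_i^2 * e_i^2
Positive signature terms (e_i^2 = +1): 5^2 + 4^2 = 41
Negative signature terms (e_j^2 = -1): (-4)^2 + (-2)^2 + (-1)^2 = 21
v^2 = 41 - 21 = 20


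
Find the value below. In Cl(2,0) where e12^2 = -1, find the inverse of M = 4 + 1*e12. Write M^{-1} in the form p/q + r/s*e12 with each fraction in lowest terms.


M = 4 + 1*e12, where e12^2 = -1.
Since M commutes with its reverse ~M = a - b*e12, M * ~M = a^2 - b^2*e12^2 = a^2 + b^2.
So M^{-1} = ~M / (a^2 + b^2) = (a - b*e12)/(a^2 + b^2).
a^2 + b^2 = 16 + 1 = 17
Scalar part = 4/17 = 4/17
Bivector coeff = -1/17 = -1/17
M^{-1} = 4/17 - 1/17*e12


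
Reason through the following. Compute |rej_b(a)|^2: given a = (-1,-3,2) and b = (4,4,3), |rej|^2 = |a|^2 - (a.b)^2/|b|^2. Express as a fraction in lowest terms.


|a|^2 = (-1)^2 + (-3)^2 + 2^2 = 14
|b|^2 = 4^2 + 4^2 + 3^2 = 41
a . b = (-1)*4 + (-3)*4 + 2*3 = -10
(a.b)^2 = (-10)^2 = 100
|rej|^2 = 14 - 100/41
= (574 - 100)/41
= 474/41
In lowest terms: 474/41


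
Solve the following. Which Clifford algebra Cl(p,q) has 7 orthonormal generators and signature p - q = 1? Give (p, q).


We need p + q = 7 and p - q = 1.
Adding: 2p = 7 + 1 = 8, so p = 4.
Then q = 7 - 4 = 3.
(p, q) = (4, 3)


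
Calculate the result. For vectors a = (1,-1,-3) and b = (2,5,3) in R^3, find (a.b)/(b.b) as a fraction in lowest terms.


Projection coefficient = (a . b) / (b . b)
a . b = 1*2 + (-1)*5 + (-3)*3
= 2 + (-5) + (-9) = -12
b . b = 2^2 + 5^2 + 3^2
= 4 + 25 + 9 = 38
Coefficient = -12/38
In lowest terms: -6/19


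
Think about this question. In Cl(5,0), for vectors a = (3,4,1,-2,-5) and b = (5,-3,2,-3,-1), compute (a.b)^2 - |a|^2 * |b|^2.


a . b = 3*5 + 4*(-3) + 1*2 + (-2)*(-3) + (-5)*(-1)
= 15 + (-12) + 2 + 6 + 5 = 16
|a|^2 = 3^2 + 4^2 + 1^2 + (-2)^2 + (-5)^2 = 55
|b|^2 = 5^2 + (-3)^2 + 2^2 + (-3)^2 + (-1)^2 = 48
(a.b)^2 = 16^2 = 256
|a|^2 * |b|^2 = 55 * 48 = 2640
Result = 256 - 2640 = -2384


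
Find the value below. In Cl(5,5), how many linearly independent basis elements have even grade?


Even subalgebra dimension = 2^(n-1)
n = 5 + 5 = 10
2^(10 - 1) = 2^9 = 512
Verification: sum of C(10,k) for even k = 1 + 45 + 210 + 210 + 45 + 1 = 512
Result = 512


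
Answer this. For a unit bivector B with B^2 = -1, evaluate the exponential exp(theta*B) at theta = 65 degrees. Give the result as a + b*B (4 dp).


For a unit bivector B with B^2 = -1, the exponential series gives
e^(theta*B) = cos(theta) + sin(theta)*B (the GA analogue of Euler's formula).
theta = 65 degrees = 1.134464 rad
cos(65 deg) = 0.4226
sin(65 deg) = 0.9063
exp(theta*B) = 0.4226 + 0.9063*B


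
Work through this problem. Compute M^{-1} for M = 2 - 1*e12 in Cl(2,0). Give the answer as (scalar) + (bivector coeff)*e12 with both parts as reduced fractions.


M = 2 - 1*e12, where e12^2 = -1.
Since M commutes with its reverse ~M = a - b*e12, M * ~M = a^2 - b^2*e12^2 = a^2 + b^2.
So M^{-1} = ~M / (a^2 + b^2) = (a - b*e12)/(a^2 + b^2).
a^2 + b^2 = 4 + 1 = 5
Scalar part = 2/5 = 2/5
Bivector coeff = 1/5 = 1/5
M^{-1} = 2/5 + 1/5*e12


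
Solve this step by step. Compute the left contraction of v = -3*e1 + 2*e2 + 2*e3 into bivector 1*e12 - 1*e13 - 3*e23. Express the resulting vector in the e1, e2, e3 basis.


Left contraction v _| B = <vB>_1 (grade-1 part of the geometric product vB).
Using e1_|e12 = e2, e2_|e12 = -e1, e1_|e13 = e3, e3_|e13 = -e1, e2_|e23 = e3, e3_|e23 = -e2:
e1 coeff: -v2*b12 - v3*b13 = -(2)*(1) - (2)*(-1) = 0
e2 coeff: v1*b12 - v3*b23 = (-3)*(1) - (2)*(-3) = 3
e3 coeff: v1*b13 + v2*b23 = (-3)*(-1) + (2)*(-3) = -3
v _| B = 0*e1 + 3*e2 - 3*e3


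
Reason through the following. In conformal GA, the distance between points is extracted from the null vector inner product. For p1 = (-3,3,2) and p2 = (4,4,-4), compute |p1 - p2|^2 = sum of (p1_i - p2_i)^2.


p1 - p2 = (-7, -1, 6)
|p1 - p2|^2 = (-7)^2 + (-1)^2 + 6^2
= 49 + 1 + 36
= 86


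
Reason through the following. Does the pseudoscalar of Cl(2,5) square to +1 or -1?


The pseudoscalar I = e1...e_n (product of all n generators) of Cl(p,q) satisfies I^2 = (-1)^(q + n(n-1)/2).
p = 2, q = 5, n = p + q = 7
n(n-1)/2 = 7 * 6 / 2 = 21
Exponent = q + n(n-1)/2 = 5 + 21 = 26
I^2 = (-1)^26 = +1


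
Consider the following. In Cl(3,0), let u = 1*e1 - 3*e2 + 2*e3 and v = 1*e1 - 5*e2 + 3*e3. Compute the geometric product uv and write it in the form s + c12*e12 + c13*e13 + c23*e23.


In Cl(3,0): e_i^2 = 1, e_ie_j = -e_je_i for i != j.
Scalar part = u . v = 1*1 + (-3)*(-5) + 2*3
= 1 + 15 + 6 = 22
e12 coeff = 1*(-5) - (-3)*1 = -5 - (-3) = -2
e13 coeff = 1*3 - 2*1 = 3 - 2 = 1
e23 coeff = (-3)*3 - 2*(-5) = -9 - (-10) = 1
uv = 22 - 2*e12 + 1*e13 + 1*e23


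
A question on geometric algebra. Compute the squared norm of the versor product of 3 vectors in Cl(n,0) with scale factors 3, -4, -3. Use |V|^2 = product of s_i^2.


Each vector v_i has |v_i|^2 = s_i^2
Squared scales: 3^2 = 9, (-4)^2 = 16, (-3)^2 = 9
|V|^2 = 9 * 16 * 9
= 1296


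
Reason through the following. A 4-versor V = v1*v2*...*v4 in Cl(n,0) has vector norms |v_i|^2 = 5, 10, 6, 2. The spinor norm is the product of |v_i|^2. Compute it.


Spinor norm N(V) = |v1|^2 * |v2|^2 * ... * |v4|^2
= 5 * 10 * 6 * 2
Running product: 5, 50, 300, 600
N(V) = 600


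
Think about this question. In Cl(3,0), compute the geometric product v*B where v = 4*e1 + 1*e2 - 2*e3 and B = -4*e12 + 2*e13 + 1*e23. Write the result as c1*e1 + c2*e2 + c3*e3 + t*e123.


vB has grade-1 (vector) and grade-3 (trivector) parts: vB = (v _| B) + (v ^ B).
Vector part <vB>_1:
  e1: -v2*b12 - v3*b13 = -(1)*(-4) - (-2)*(2) = 8
  e2: v1*b12 - v3*b23 = (4)*(-4) - (-2)*(1) = -14
  e3: v1*b13 + v2*b23 = (4)*(2) + (1)*(1) = 9
Trivector part <vB>_3:
  e123: v1*b23 - v2*b13 + v3*b12 = (4)*(1) - (1)*(2) + (-2)*(-4) = 10
vB = 8*e1 - 14*e2 + 9*e3 + 10*e123


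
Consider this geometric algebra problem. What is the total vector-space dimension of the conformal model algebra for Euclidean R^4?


The conformal model of R^4 uses Cl(5,1): the 4 Euclidean generators plus two extra orthogonal generators e+ (e+^2 = +1) and e- (e-^2 = -1), from which the null vectors e0, einf are built.
Number of generators m = 4 + 2 = 6.
dim Cl(p,q) = 2^m = 2^6 = 64


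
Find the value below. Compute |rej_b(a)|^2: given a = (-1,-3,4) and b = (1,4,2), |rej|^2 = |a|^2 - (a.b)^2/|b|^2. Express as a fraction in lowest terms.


|a|^2 = (-1)^2 + (-3)^2 + 4^2 = 26
|b|^2 = 1^2 + 4^2 + 2^2 = 21
a . b = (-1)*1 + (-3)*4 + 4*2 = -5
(a.b)^2 = (-5)^2 = 25
|rej|^2 = 26 - 25/21
= (546 - 25)/21
= 521/21
In lowest terms: 521/21


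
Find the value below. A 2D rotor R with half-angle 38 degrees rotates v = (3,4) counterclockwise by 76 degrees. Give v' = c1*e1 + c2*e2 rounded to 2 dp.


Rotor R = cos(38deg) - sin(38deg)*e12
Rotation angle theta = 2 * 38 = 76 degrees
v' = R*v*~R rotates v by theta.
cos(76deg) = 0.2419, sin(76deg) = 0.9703
v'_1 = 3*cos(76deg) - 4*sin(76deg)
= 3*0.2419 - 4*0.9703
= -3.16
v'_2 = 3*sin(76deg) + 4*cos(76deg)
= 3*0.9703 + 4*0.2419
= 3.88
v' = -3.16*e1 + 3.88*e2


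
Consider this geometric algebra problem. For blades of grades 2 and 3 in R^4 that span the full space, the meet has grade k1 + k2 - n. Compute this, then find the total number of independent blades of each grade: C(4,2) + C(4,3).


Meet grade = grade(A) + grade(B) - n
= 2 + 3 - 4 = 1
C(4,2) = 6
C(4,3) = 4
dim_A + dim_B = 6 + 4 = 10


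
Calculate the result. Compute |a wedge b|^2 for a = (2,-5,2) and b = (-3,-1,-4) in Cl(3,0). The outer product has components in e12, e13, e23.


a wedge b = (a1*b2 - a2*b1)*e12 + (a1*b3 - a3*b1)*e13 + (a2*b3 - a3*b2)*e23
e12 coeff: 2*(-1) - (-5)*(-3) = -2 - 15 = -17
e13 coeff: 2*(-4) - 2*(-3) = -8 - (-6) = -2
e23 coeff: (-5)*(-4) - 2*(-1) = 20 - (-2) = 22
|a wedge b|^2 = (-17)^2 + (-2)^2 + 22^2
= 289 + 4 + 484
= 777


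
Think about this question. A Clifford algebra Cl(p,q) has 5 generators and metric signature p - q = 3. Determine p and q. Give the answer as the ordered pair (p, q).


We need p + q = 5 and p - q = 3.
Adding: 2p = 5 + 3 = 8, so p = 4.
Then q = 5 - 4 = 1.
(p, q) = (4, 1)


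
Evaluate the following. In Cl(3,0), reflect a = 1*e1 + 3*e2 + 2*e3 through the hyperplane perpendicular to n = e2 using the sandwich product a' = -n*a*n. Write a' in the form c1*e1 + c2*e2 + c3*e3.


Reflection formula: a' = -n*a*n, with n = e2 (unit vector, n^2 = 1).
For reflection through hyperplane perp to e2:
The component along e2 flips sign, others stay.
a = (1, 3, 2)
a' = (1, -3, 2)
a' = 1*e1 - 3*e2 + 2*e3


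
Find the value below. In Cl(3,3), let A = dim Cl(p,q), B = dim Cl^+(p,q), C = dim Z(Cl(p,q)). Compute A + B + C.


n = 3 + 3 = 6
Total dim = 2^6 = 64
Even subalgebra dim = 2^5 = 32
n is even, so center dim = 1
Sum = 64 + 32 + 1 = 97


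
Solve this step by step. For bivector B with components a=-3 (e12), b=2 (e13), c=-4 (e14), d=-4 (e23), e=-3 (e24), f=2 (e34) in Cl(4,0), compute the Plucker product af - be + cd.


Plucker relation: af - be + cd
a*f = (-3)*2 = -6
b*e = 2*(-3) = -6
c*d = (-4)*(-4) = 16
af - be + cd = -6 - (-6) + 16
= 16


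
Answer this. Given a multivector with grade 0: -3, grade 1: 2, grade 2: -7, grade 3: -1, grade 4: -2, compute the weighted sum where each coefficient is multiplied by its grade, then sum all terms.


Grade-weighted sum = sum of grade_k * coefficient_k
0*(-3) = 0
1*2 = 2
2*(-7) = -14
3*(-1) = -3
4*(-2) = -8
Total = 0 + 2 + (-14) + (-3) + (-8) = -23


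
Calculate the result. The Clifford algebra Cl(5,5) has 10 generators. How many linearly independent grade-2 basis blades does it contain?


Number of grade-k basis blades in Cl(p,q) with n = p + q is C(n, k).
n = 5 + 5 = 10
C(10, 2) = 10! / (2! * 8!)
= 3628800 / (2 * 40320)
= 45


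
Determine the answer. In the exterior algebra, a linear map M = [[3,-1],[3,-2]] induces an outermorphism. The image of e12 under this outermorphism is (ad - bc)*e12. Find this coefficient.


The outermorphism of a linear map f sends e1^e2 to f(e1)^f(e2).
f(e1) = 3*e1 + 3*e2
f(e2) = -1*e1 - 2*e2
f(e1) ^ f(e2) = (3*e1 + 3*e2) ^ (-1*e1 - 2*e2)
= 3*(-2)*e12 + 3*(-1)*e21
= (-6 - (-3))*e12
= -3*e12
Coefficient = -3


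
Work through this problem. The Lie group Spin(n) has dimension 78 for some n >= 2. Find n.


dim Spin(n) = dim so(n) = n(n-1)/2.
Solve n(n-1)/2 = 78, i.e. n^2 - n - 156 = 0.
Discriminant = 1 + 8*78 = 625
n = (1 + sqrt(625))/2 = (1 + 25)/2 = 13


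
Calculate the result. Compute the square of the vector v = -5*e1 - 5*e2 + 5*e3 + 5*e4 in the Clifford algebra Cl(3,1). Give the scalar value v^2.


v^2 = sum of c_i^2 * e_i^2
Positive signature terms (e_i^2 = +1): (-5)^2 + (-5)^2 + 5^2 = 75
Negative signature terms (e_j^2 = -1): 5^2 = 25
v^2 = 75 - 25 = 50


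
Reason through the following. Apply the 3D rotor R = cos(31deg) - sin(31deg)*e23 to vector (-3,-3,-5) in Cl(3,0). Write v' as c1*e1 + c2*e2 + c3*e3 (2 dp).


Rotor R = cos(31deg) - sin(31deg)*e23
Rotation angle theta = 2 * 31 = 62 degrees in the e23 plane (e2 -> e3).
The component perpendicular to the plane (e1) is invariant: v'_1 = v1 = -3.00
cos(62deg) = 0.4695, sin(62deg) = 0.8829
v'_2 = v2*cos(theta) - v3*sin(theta) = -3*0.4695 - (-5)*0.8829 = 3.01
v'_3 = v2*sin(theta) + v3*cos(theta) = -3*0.8829 + (-5)*0.4695 = -5.00
v' = -3.00*e1 + 3.01*e2 - 5.00*e3


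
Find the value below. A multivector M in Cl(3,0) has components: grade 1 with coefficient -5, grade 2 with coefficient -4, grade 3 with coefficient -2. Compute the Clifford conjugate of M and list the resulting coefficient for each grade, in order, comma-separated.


Clifford conjugate sign for grade k: (-1)^(k(k+1)/2)
Grade 1: (-1)^(1*2/2) = (-1)^1 = -1, coeff -5 -> 5
Grade 2: (-1)^(2*3/2) = (-1)^3 = -1, coeff -4 -> 4
Grade 3: (-1)^(3*4/2) = (-1)^6 = 1, coeff -2 -> -2
Conjugated coefficients: 5, 4, -2


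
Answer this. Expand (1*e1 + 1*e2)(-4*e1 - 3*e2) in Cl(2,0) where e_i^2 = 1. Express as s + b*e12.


Expand: (1*e1 + 1*e2)(-4*e1 - 3*e2)
= 1*(-4)*e1e1 + 1*(-3)*e1e2 + 1*(-4)*e2e1 + 1*(-3)*e2e2
Using e1^2 = e2^2 = 1, e2e1 = -e1e2:
Scalar part s = 1*(-4) + 1*(-3) = -4 + (-3) = -7
Bivector part b = 1*(-3) - 1*(-4) = -3 - (-4) = 1
uv = -7 + 1*e12


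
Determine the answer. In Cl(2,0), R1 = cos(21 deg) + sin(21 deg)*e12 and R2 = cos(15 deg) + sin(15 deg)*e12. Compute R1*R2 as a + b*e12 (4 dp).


Same-plane rotors commute and their half-angles add:
R1*R2 = cos(a1 + a2) + sin(a1 + a2)*e12.
a1 + a2 = 21 + 15 = 36 deg
cos(36 deg) = 0.8090
sin(36 deg) = 0.5878
R1*R2 = 0.8090 + 0.5878*e12


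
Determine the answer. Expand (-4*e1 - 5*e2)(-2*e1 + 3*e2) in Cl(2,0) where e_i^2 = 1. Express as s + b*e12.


Expand: (-4*e1 - 5*e2)(-2*e1 + 3*e2)
= (-4)*(-2)*e1e1 + (-4)*3*e1e2 + (-5)*(-2)*e2e1 + (-5)*3*e2e2
Using e1^2 = e2^2 = 1, e2e1 = -e1e2:
Scalar part s = (-4)*(-2) + (-5)*3 = 8 + (-15) = -7
Bivector part b = (-4)*3 - (-5)*(-2) = -12 - 10 = -22
uv = -7 - 22*e12


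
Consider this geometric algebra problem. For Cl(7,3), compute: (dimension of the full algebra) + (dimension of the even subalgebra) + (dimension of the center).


n = 7 + 3 = 10
Total dim = 2^10 = 1024
Even subalgebra dim = 2^9 = 512
n is even, so center dim = 1
Sum = 1024 + 512 + 1 = 1537


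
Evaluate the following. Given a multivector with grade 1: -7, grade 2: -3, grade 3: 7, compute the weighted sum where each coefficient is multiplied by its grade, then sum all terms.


Grade-weighted sum = sum of grade_k * coefficient_k
1*(-7) = -7
2*(-3) = -6
3*7 = 21
Total = -7 + (-6) + 21 = 8


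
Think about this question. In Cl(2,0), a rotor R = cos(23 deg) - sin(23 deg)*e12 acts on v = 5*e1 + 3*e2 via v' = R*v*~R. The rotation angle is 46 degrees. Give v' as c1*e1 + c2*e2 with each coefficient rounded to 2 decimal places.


Rotor R = cos(23deg) - sin(23deg)*e12
Rotation angle theta = 2 * 23 = 46 degrees
v' = R*v*~R rotates v by theta.
cos(46deg) = 0.6947, sin(46deg) = 0.7193
v'_1 = 5*cos(46deg) - 3*sin(46deg)
= 5*0.6947 - 3*0.7193
= 1.32
v'_2 = 5*sin(46deg) + 3*cos(46deg)
= 5*0.7193 + 3*0.6947
= 5.68
v' = 1.32*e1 + 5.68*e2


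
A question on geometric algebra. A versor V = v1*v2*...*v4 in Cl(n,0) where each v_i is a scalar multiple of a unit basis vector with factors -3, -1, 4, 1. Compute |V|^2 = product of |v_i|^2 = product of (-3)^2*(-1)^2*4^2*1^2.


Each vector v_i has |v_i|^2 = s_i^2
Squared scales: (-3)^2 = 9, (-1)^2 = 1, 4^2 = 16, 1^2 = 1
|V|^2 = 9 * 1 * 16 * 1
= 144


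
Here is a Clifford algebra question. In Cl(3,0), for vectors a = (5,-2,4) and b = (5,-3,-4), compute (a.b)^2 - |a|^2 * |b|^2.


a . b = 5*5 + (-2)*(-3) + 4*(-4)
= 25 + 6 + (-16) = 15
|a|^2 = 5^2 + (-2)^2 + 4^2 = 45
|b|^2 = 5^2 + (-3)^2 + (-4)^2 = 50
(a.b)^2 = 15^2 = 225
|a|^2 * |b|^2 = 45 * 50 = 2250
Result = 225 - 2250 = -2025


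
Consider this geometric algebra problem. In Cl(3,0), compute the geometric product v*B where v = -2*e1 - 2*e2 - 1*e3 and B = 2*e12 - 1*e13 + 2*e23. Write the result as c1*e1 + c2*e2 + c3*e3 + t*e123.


vB has grade-1 (vector) and grade-3 (trivector) parts: vB = (v _| B) + (v ^ B).
Vector part <vB>_1:
  e1: -v2*b12 - v3*b13 = -(-2)*(2) - (-1)*(-1) = 3
  e2: v1*b12 - v3*b23 = (-2)*(2) - (-1)*(2) = -2
  e3: v1*b13 + v2*b23 = (-2)*(-1) + (-2)*(2) = -2
Trivector part <vB>_3:
  e123: v1*b23 - v2*b13 + v3*b12 = (-2)*(2) - (-2)*(-1) + (-1)*(2) = -8
vB = 3*e1 - 2*e2 - 2*e3 - 8*e123


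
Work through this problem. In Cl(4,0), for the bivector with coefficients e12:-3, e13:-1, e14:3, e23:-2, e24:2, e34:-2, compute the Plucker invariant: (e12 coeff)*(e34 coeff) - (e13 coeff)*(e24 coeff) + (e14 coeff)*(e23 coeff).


Plucker relation: af - be + cd
a*f = (-3)*(-2) = 6
b*e = (-1)*2 = -2
c*d = 3*(-2) = -6
af - be + cd = 6 - (-2) + (-6)
= 2


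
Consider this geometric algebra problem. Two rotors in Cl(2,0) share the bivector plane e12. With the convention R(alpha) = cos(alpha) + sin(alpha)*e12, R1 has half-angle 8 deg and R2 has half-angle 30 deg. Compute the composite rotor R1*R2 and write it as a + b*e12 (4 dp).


Same-plane rotors commute and their half-angles add:
R1*R2 = cos(a1 + a2) + sin(a1 + a2)*e12.
a1 + a2 = 8 + 30 = 38 deg
cos(38 deg) = 0.7880
sin(38 deg) = 0.6157
R1*R2 = 0.7880 + 0.6157*e12


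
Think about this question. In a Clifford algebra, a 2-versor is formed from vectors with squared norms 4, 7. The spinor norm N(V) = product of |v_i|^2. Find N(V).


Spinor norm N(V) = |v1|^2 * |v2|^2 * ... * |v2|^2
= 4 * 7
Running product: 4, 28
N(V) = 28


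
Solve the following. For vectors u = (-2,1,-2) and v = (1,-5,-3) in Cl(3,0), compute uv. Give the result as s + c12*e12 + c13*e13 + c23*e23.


In Cl(3,0): e_i^2 = 1, e_ie_j = -e_je_i for i != j.
Scalar part = u . v = (-2)*1 + 1*(-5) + (-2)*(-3)
= -2 + (-5) + 6 = -1
e12 coeff = (-2)*(-5) - 1*1 = 10 - 1 = 9
e13 coeff = (-2)*(-3) - (-2)*1 = 6 - (-2) = 8
e23 coeff = 1*(-3) - (-2)*(-5) = -3 - 10 = -13
uv = -1 + 9*e12 + 8*e13 - 13*e23


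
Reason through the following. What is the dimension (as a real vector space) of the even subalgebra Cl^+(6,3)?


Even subalgebra dimension = 2^(n-1)
n = 6 + 3 = 9
2^(9 - 1) = 2^8 = 256
Verification: sum of C(9,k) for even k = 1 + 36 + 126 + 84 + 9 = 256
Result = 256


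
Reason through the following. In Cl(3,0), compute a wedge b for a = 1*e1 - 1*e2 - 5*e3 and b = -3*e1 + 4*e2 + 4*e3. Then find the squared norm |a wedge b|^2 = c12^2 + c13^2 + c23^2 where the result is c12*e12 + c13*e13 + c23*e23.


a wedge b = (a1*b2 - a2*b1)*e12 + (a1*b3 - a3*b1)*e13 + (a2*b3 - a3*b2)*e23
e12 coeff: 1*4 - (-1)*(-3) = 4 - 3 = 1
e13 coeff: 1*4 - (-5)*(-3) = 4 - 15 = -11
e23 coeff: (-1)*4 - (-5)*4 = -4 - (-20) = 16
|a wedge b|^2 = 1^2 + (-11)^2 + 16^2
= 1 + 121 + 256
= 378


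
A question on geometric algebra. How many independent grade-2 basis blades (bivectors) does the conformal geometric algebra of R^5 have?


The conformal model of R^5 uses Cl(6,1) with m = 5 + 2 = 7 generators.
Number of grade-2 blades = C(m, 2) = C(7, 2)
= 7*6/2 = 21


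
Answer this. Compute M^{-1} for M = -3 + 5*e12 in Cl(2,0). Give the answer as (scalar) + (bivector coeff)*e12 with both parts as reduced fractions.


M = -3 + 5*e12, where e12^2 = -1.
Since M commutes with its reverse ~M = a - b*e12, M * ~M = a^2 - b^2*e12^2 = a^2 + b^2.
So M^{-1} = ~M / (a^2 + b^2) = (a - b*e12)/(a^2 + b^2).
a^2 + b^2 = 9 + 25 = 34
Scalar part = -3/34 = -3/34
Bivector coeff = -5/34 = -5/34
M^{-1} = -3/34 - 5/34*e12


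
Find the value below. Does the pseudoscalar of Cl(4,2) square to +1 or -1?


The pseudoscalar I = e1...e_n (product of all n generators) of Cl(p,q) satisfies I^2 = (-1)^(q + n(n-1)/2).
p = 4, q = 2, n = p + q = 6
n(n-1)/2 = 6 * 5 / 2 = 15
Exponent = q + n(n-1)/2 = 2 + 15 = 17
I^2 = (-1)^17 = -1


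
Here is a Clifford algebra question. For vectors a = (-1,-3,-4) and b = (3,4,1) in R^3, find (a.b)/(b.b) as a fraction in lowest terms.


Projection coefficient = (a . b) / (b . b)
a . b = (-1)*3 + (-3)*4 + (-4)*1
= -3 + (-12) + (-4) = -19
b . b = 3^2 + 4^2 + 1^2
= 9 + 16 + 1 = 26
Coefficient = -19/26
In lowest terms: -19/26


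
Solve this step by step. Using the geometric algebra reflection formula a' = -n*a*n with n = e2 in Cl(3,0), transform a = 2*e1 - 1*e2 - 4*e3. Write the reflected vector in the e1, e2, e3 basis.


Reflection formula: a' = -n*a*n, with n = e2 (unit vector, n^2 = 1).
For reflection through hyperplane perp to e2:
The component along e2 flips sign, others stay.
a = (2, -1, -4)
a' = (2, 1, -4)
a' = 2*e1 + 1*e2 - 4*e3


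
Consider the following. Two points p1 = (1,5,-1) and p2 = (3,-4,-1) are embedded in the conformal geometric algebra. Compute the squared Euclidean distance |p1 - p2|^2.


p1 - p2 = (-2, 9, 0)
|p1 - p2|^2 = (-2)^2 + 9^2 + 0^2
= 4 + 81 + 0
= 85


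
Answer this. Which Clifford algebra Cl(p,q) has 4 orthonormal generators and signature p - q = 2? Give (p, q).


We need p + q = 4 and p - q = 2.
Adding: 2p = 4 + 2 = 6, so p = 3.
Then q = 4 - 3 = 1.
(p, q) = (3, 1)


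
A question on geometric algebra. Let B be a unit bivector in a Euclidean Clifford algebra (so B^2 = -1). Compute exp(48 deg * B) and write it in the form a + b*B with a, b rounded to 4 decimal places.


For a unit bivector B with B^2 = -1, the exponential series gives
e^(theta*B) = cos(theta) + sin(theta)*B (the GA analogue of Euler's formula).
theta = 48 degrees = 0.837758 rad
cos(48 deg) = 0.6691
sin(48 deg) = 0.7431
exp(theta*B) = 0.6691 + 0.7431*B


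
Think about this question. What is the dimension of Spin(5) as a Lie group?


Spin(n) double-covers SO(n); both have Lie algebra so(n) of dimension n(n-1)/2.
n = 5
n(n-1) = 5 * 4 = 20
dim Spin(5) = 20/2 = 10


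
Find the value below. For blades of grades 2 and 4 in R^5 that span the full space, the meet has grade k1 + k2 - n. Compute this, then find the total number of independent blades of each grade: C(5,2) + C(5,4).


Meet grade = grade(A) + grade(B) - n
= 2 + 4 - 5 = 1
C(5,2) = 10
C(5,4) = 5
dim_A + dim_B = 10 + 5 = 15


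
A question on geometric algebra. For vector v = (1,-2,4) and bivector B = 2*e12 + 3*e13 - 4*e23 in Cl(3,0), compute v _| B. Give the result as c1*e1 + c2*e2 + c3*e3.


Left contraction v _| B = <vB>_1 (grade-1 part of the geometric product vB).
Using e1_|e12 = e2, e2_|e12 = -e1, e1_|e13 = e3, e3_|e13 = -e1, e2_|e23 = e3, e3_|e23 = -e2:
e1 coeff: -v2*b12 - v3*b13 = -(-2)*(2) - (4)*(3) = -8
e2 coeff: v1*b12 - v3*b23 = (1)*(2) - (4)*(-4) = 18
e3 coeff: v1*b13 + v2*b23 = (1)*(3) + (-2)*(-4) = 11
v _| B = -8*e1 + 18*e2 + 11*e3


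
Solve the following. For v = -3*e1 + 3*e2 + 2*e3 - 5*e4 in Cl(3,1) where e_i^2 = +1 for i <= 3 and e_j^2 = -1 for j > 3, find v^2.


v^2 = sum of c_i^2 * e_i^2
Positive signature terms (e_i^2 = +1): (-3)^2 + 3^2 + 2^2 = 22
Negative signature terms (e_j^2 = -1): (-5)^2 = 25
v^2 = 22 - 25 = -3


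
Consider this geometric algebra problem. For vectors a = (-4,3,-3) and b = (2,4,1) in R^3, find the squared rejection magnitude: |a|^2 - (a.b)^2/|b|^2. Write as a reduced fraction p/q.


|a|^2 = (-4)^2 + 3^2 + (-3)^2 = 34
|b|^2 = 2^2 + 4^2 + 1^2 = 21
a . b = (-4)*2 + 3*4 + (-3)*1 = 1
(a.b)^2 = 1^2 = 1
|rej|^2 = 34 - 1/21
= (714 - 1)/21
= 713/21
In lowest terms: 713/21


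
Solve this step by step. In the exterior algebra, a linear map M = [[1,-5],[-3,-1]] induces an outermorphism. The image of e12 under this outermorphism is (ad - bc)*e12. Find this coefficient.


The outermorphism of a linear map f sends e1^e2 to f(e1)^f(e2).
f(e1) = 1*e1 - 3*e2
f(e2) = -5*e1 - 1*e2
f(e1) ^ f(e2) = (1*e1 - 3*e2) ^ (-5*e1 - 1*e2)
= 1*(-1)*e12 + (-3)*(-5)*e21
= (-1 - 15)*e12
= -16*e12
Coefficient = -16


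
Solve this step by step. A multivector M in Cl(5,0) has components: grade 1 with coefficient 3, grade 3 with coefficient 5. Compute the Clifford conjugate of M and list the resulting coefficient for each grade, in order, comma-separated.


Clifford conjugate sign for grade k: (-1)^(k(k+1)/2)
Grade 1: (-1)^(1*2/2) = (-1)^1 = -1, coeff 3 -> -3
Grade 3: (-1)^(3*4/2) = (-1)^6 = 1, coeff 5 -> 5
Conjugated coefficients: -3, 5


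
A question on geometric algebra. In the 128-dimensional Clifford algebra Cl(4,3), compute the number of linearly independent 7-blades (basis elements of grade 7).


Number of grade-k basis blades in Cl(p,q) with n = p + q is C(n, k).
n = 4 + 3 = 7
C(7, 7) = 7! / (7! * 0!)
= 5040 / (5040 * 1)
= 1


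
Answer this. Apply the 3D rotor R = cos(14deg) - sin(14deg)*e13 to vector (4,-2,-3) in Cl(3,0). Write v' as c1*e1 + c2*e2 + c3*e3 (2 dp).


Rotor R = cos(14deg) - sin(14deg)*e13
Rotation angle theta = 2 * 14 = 28 degrees in the e13 plane (e1 -> e3).
The component perpendicular to the plane (e2) is invariant: v'_2 = v2 = -2.00
cos(28deg) = 0.8829, sin(28deg) = 0.4695
v'_1 = v1*cos(theta) - v3*sin(theta) = 4*0.8829 - (-3)*0.4695 = 4.94
v'_3 = v1*sin(theta) + v3*cos(theta) = 4*0.4695 + (-3)*0.8829 = -0.77
v' = 4.94*e1 - 2.00*e2 - 0.77*e3


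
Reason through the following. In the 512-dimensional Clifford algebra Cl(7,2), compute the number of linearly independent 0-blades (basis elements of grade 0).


Number of grade-k basis blades in Cl(p,q) with n = p + q is C(n, k).
n = 7 + 2 = 9
C(9, 0) = 9! / (0! * 9!)
= 362880 / (1 * 362880)
= 1


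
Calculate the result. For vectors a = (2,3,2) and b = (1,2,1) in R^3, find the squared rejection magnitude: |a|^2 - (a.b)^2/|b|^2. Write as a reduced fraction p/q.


|a|^2 = 2^2 + 3^2 + 2^2 = 17
|b|^2 = 1^2 + 2^2 + 1^2 = 6
a . b = 2*1 + 3*2 + 2*1 = 10
(a.b)^2 = 10^2 = 100
|rej|^2 = 17 - 100/6
= (102 - 100)/6
= 2/6
In lowest terms: 1/3


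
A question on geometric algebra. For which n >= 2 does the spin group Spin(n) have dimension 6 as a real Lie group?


dim Spin(n) = dim so(n) = n(n-1)/2.
Solve n(n-1)/2 = 6, i.e. n^2 - n - 12 = 0.
Discriminant = 1 + 8*6 = 49
n = (1 + sqrt(49))/2 = (1 + 7)/2 = 4


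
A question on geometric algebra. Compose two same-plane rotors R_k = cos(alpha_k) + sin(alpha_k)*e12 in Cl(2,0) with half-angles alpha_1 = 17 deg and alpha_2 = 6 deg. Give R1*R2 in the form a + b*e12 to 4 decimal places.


Same-plane rotors commute and their half-angles add:
R1*R2 = cos(a1 + a2) + sin(a1 + a2)*e12.
a1 + a2 = 17 + 6 = 23 deg
cos(23 deg) = 0.9205
sin(23 deg) = 0.3907
R1*R2 = 0.9205 + 0.3907*e12


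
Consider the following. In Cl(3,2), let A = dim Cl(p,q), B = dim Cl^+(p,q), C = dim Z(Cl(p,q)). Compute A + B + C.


n = 3 + 2 = 5
Total dim = 2^5 = 32
Even subalgebra dim = 2^4 = 16
n is odd, so center dim = 2
Sum = 32 + 16 + 2 = 50


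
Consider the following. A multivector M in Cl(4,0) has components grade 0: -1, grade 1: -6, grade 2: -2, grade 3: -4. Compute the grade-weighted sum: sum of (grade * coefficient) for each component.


Grade-weighted sum = sum of grade_k * coefficient_k
0*(-1) = 0
1*(-6) = -6
2*(-2) = -4
3*(-4) = -12
Total = 0 + (-6) + (-4) + (-12) = -22


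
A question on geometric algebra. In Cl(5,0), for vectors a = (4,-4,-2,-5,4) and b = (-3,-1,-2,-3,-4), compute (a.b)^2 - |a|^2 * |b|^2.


a . b = 4*(-3) + (-4)*(-1) + (-2)*(-2) + (-5)*(-3) + 4*(-4)
= -12 + 4 + 4 + 15 + (-16) = -5
|a|^2 = 4^2 + (-4)^2 + (-2)^2 + (-5)^2 + 4^2 = 77
|b|^2 = (-3)^2 + (-1)^2 + (-2)^2 + (-3)^2 + (-4)^2 = 39
(a.b)^2 = (-5)^2 = 25
|a|^2 * |b|^2 = 77 * 39 = 3003
Result = 25 - 3003 = -2978


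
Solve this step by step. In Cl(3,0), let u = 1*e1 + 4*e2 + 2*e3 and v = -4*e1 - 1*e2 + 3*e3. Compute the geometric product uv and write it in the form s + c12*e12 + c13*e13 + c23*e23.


In Cl(3,0): e_i^2 = 1, e_ie_j = -e_je_i for i != j.
Scalar part = u . v = 1*(-4) + 4*(-1) + 2*3
= -4 + (-4) + 6 = -2
e12 coeff = 1*(-1) - 4*(-4) = -1 - (-16) = 15
e13 coeff = 1*3 - 2*(-4) = 3 - (-8) = 11
e23 coeff = 4*3 - 2*(-1) = 12 - (-2) = 14
uv = -2 + 15*e12 + 11*e13 + 14*e23


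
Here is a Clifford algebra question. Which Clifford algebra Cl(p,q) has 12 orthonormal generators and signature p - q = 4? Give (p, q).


We need p + q = 12 and p - q = 4.
Adding: 2p = 12 + 4 = 16, so p = 8.
Then q = 12 - 8 = 4.
(p, q) = (8, 4)


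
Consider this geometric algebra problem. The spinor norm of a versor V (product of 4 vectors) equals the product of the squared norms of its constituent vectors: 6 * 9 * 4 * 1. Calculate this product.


Spinor norm N(V) = |v1|^2 * |v2|^2 * ... * |v4|^2
= 6 * 9 * 4 * 1
Running product: 6, 54, 216, 216
N(V) = 216


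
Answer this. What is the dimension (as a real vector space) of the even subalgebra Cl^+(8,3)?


Even subalgebra dimension = 2^(n-1)
n = 8 + 3 = 11
2^(11 - 1) = 2^10 = 1024
Verification: sum of C(11,k) for even k = 1 + 55 + 330 + 462 + 165 + 11 = 1024
Result = 1024


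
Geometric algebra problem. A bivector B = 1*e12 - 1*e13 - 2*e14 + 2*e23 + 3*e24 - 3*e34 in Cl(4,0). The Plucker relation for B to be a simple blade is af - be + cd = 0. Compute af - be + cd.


Plucker relation: af - be + cd
a*f = 1*(-3) = -3
b*e = (-1)*3 = -3
c*d = (-2)*2 = -4
af - be + cd = -3 - (-3) + (-4)
= -4


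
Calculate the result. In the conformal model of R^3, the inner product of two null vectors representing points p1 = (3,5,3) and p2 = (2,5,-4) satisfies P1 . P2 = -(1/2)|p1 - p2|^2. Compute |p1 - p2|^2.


p1 - p2 = (1, 0, 7)
|p1 - p2|^2 = 1^2 + 0^2 + 7^2
= 1 + 0 + 49
= 50


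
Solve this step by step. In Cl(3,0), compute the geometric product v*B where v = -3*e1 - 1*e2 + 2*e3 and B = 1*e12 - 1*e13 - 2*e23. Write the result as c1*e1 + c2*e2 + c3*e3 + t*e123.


vB has grade-1 (vector) and grade-3 (trivector) parts: vB = (v _| B) + (v ^ B).
Vector part <vB>_1:
  e1: -v2*b12 - v3*b13 = -(-1)*(1) - (2)*(-1) = 3
  e2: v1*b12 - v3*b23 = (-3)*(1) - (2)*(-2) = 1
  e3: v1*b13 + v2*b23 = (-3)*(-1) + (-1)*(-2) = 5
Trivector part <vB>_3:
  e123: v1*b23 - v2*b13 + v3*b12 = (-3)*(-2) - (-1)*(-1) + (2)*(1) = 7
vB = 3*e1 + 1*e2 + 5*e3 + 7*e123


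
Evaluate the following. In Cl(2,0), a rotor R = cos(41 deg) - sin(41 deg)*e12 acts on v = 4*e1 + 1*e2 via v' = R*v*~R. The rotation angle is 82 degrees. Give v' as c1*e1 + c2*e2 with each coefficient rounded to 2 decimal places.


Rotor R = cos(41deg) - sin(41deg)*e12
Rotation angle theta = 2 * 41 = 82 degrees
v' = R*v*~R rotates v by theta.
cos(82deg) = 0.1392, sin(82deg) = 0.9903
v'_1 = 4*cos(82deg) - 1*sin(82deg)
= 4*0.1392 - 1*0.9903
= -0.43
v'_2 = 4*sin(82deg) + 1*cos(82deg)
= 4*0.9903 + 1*0.1392
= 4.10
v' = -0.43*e1 + 4.10*e2


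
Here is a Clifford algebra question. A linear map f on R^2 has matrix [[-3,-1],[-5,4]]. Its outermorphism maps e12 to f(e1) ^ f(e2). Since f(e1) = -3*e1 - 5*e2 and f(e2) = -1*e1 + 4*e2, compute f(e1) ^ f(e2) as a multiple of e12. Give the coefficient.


The outermorphism of a linear map f sends e1^e2 to f(e1)^f(e2).
f(e1) = -3*e1 - 5*e2
f(e2) = -1*e1 + 4*e2
f(e1) ^ f(e2) = (-3*e1 - 5*e2) ^ (-1*e1 + 4*e2)
= (-3)*4*e12 + (-5)*(-1)*e21
= (-12 - 5)*e12
= -17*e12
Coefficient = -17


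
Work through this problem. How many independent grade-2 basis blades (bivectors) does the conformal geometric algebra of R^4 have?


The conformal model of R^4 uses Cl(5,1) with m = 4 + 2 = 6 generators.
Number of grade-2 blades = C(m, 2) = C(6, 2)
= 6*5/2 = 15


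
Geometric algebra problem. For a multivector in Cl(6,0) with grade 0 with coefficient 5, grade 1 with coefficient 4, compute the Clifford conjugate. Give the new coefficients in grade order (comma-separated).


Clifford conjugate sign for grade k: (-1)^(k(k+1)/2)
Grade 0: (-1)^(0*1/2) = (-1)^0 = 1, coeff 5 -> 5
Grade 1: (-1)^(1*2/2) = (-1)^1 = -1, coeff 4 -> -4
Conjugated coefficients: 5, -4


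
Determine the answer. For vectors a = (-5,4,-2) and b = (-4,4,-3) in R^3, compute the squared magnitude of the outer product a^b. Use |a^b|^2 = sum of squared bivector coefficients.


a wedge b = (a1*b2 - a2*b1)*e12 + (a1*b3 - a3*b1)*e13 + (a2*b3 - a3*b2)*e23
e12 coeff: (-5)*4 - 4*(-4) = -20 - (-16) = -4
e13 coeff: (-5)*(-3) - (-2)*(-4) = 15 - 8 = 7
e23 coeff: 4*(-3) - (-2)*4 = -12 - (-8) = -4
|a wedge b|^2 = (-4)^2 + 7^2 + (-4)^2
= 16 + 49 + 16
= 81


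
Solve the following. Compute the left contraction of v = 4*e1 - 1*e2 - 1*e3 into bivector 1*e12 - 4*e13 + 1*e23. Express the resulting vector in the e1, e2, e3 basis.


Left contraction v _| B = <vB>_1 (grade-1 part of the geometric product vB).
Using e1_|e12 = e2, e2_|e12 = -e1, e1_|e13 = e3, e3_|e13 = -e1, e2_|e23 = e3, e3_|e23 = -e2:
e1 coeff: -v2*b12 - v3*b13 = -(-1)*(1) - (-1)*(-4) = -3
e2 coeff: v1*b12 - v3*b23 = (4)*(1) - (-1)*(1) = 5
e3 coeff: v1*b13 + v2*b23 = (4)*(-4) + (-1)*(1) = -17
v _| B = -3*e1 + 5*e2 - 17*e3


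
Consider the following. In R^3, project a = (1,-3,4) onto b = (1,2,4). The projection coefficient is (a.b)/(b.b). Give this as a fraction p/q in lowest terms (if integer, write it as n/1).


Projection coefficient = (a . b) / (b . b)
a . b = 1*1 + (-3)*2 + 4*4
= 1 + (-6) + 16 = 11
b . b = 1^2 + 2^2 + 4^2
= 1 + 4 + 16 = 21
Coefficient = 11/21
In lowest terms: 11/21


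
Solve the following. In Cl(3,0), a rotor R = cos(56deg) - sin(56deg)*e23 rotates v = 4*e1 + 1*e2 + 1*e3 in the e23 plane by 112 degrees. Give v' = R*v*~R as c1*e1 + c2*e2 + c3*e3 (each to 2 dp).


Rotor R = cos(56deg) - sin(56deg)*e23
Rotation angle theta = 2 * 56 = 112 degrees in the e23 plane (e2 -> e3).
The component perpendicular to the plane (e1) is invariant: v'_1 = v1 = 4.00
cos(112deg) = -0.3746, sin(112deg) = 0.9272
v'_2 = v2*cos(theta) - v3*sin(theta) = 1*(-0.3746) - 1*0.9272 = -1.30
v'_3 = v2*sin(theta) + v3*cos(theta) = 1*0.9272 + 1*(-0.3746) = 0.55
v' = 4.00*e1 - 1.30*e2 + 0.55*e3


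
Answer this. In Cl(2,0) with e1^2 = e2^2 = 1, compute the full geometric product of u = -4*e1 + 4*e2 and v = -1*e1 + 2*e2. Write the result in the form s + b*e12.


Expand: (-4*e1 + 4*e2)(-1*e1 + 2*e2)
= (-4)*(-1)*e1e1 + (-4)*2*e1e2 + 4*(-1)*e2e1 + 4*2*e2e2
Using e1^2 = e2^2 = 1, e2e1 = -e1e2:
Scalar part s = (-4)*(-1) + 4*2 = 4 + 8 = 12
Bivector part b = (-4)*2 - 4*(-1) = -8 - (-4) = -4
uv = 12 - 4*e12


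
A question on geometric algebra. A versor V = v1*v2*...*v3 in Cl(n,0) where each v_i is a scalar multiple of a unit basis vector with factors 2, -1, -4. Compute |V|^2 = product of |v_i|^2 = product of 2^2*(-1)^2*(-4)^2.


Each vector v_i has |v_i|^2 = s_i^2
Squared scales: 2^2 = 4, (-1)^2 = 1, (-4)^2 = 16
|V|^2 = 4 * 1 * 16
= 64


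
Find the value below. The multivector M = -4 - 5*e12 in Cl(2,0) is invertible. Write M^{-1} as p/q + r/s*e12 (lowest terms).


M = -4 - 5*e12, where e12^2 = -1.
Since M commutes with its reverse ~M = a - b*e12, M * ~M = a^2 - b^2*e12^2 = a^2 + b^2.
So M^{-1} = ~M / (a^2 + b^2) = (a - b*e12)/(a^2 + b^2).
a^2 + b^2 = 16 + 25 = 41
Scalar part = -4/41 = -4/41
Bivector coeff = 5/41 = 5/41
M^{-1} = -4/41 + 5/41*e12


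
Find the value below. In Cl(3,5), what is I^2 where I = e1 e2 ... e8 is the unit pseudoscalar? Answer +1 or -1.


The pseudoscalar I = e1...e_n (product of all n generators) of Cl(p,q) satisfies I^2 = (-1)^(q + n(n-1)/2).
p = 3, q = 5, n = p + q = 8
n(n-1)/2 = 8 * 7 / 2 = 28
Exponent = q + n(n-1)/2 = 5 + 28 = 33
I^2 = (-1)^33 = -1


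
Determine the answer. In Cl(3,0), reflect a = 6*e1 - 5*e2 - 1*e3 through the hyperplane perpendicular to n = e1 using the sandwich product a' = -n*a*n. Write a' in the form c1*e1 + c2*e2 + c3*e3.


Reflection formula: a' = -n*a*n, with n = e1 (unit vector, n^2 = 1).
For reflection through hyperplane perp to e1:
The component along e1 flips sign, others stay.
a = (6, -5, -1)
a' = (-6, -5, -1)
a' = -6*e1 - 5*e2 - 1*e3


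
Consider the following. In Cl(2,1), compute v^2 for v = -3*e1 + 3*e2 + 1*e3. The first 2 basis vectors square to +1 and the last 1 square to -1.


v^2 = sum of c_i^2 * e_i^2
Positive signature terms (e_i^2 = +1): (-3)^2 + 3^2 = 18
Negative signature terms (e_j^2 = -1): 1^2 = 1
v^2 = 18 - 1 = 17


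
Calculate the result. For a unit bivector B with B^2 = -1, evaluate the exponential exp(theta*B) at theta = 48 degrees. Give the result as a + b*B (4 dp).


For a unit bivector B with B^2 = -1, the exponential series gives
e^(theta*B) = cos(theta) + sin(theta)*B (the GA analogue of Euler's formula).
theta = 48 degrees = 0.837758 rad
cos(48 deg) = 0.6691
sin(48 deg) = 0.7431
exp(theta*B) = 0.6691 + 0.7431*B


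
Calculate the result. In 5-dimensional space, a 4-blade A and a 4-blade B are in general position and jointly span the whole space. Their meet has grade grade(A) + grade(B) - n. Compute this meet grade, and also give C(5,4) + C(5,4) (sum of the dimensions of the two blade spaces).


Meet grade = grade(A) + grade(B) - n
= 4 + 4 - 5 = 3
C(5,4) = 5
C(5,4) = 5
dim_A + dim_B = 5 + 5 = 10


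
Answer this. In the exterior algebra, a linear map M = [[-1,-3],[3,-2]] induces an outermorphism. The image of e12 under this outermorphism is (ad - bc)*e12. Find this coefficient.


The outermorphism of a linear map f sends e1^e2 to f(e1)^f(e2).
f(e1) = -1*e1 + 3*e2
f(e2) = -3*e1 - 2*e2
f(e1) ^ f(e2) = (-1*e1 + 3*e2) ^ (-3*e1 - 2*e2)
= (-1)*(-2)*e12 + 3*(-3)*e21
= (2 - (-9))*e12
= 11*e12
Coefficient = 11


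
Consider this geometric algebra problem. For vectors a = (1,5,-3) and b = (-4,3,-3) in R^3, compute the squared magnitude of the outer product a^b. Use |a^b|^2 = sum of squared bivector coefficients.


a wedge b = (a1*b2 - a2*b1)*e12 + (a1*b3 - a3*b1)*e13 + (a2*b3 - a3*b2)*e23
e12 coeff: 1*3 - 5*(-4) = 3 - (-20) = 23
e13 coeff: 1*(-3) - (-3)*(-4) = -3 - 12 = -15
e23 coeff: 5*(-3) - (-3)*3 = -15 - (-9) = -6
|a wedge b|^2 = 23^2 + (-15)^2 + (-6)^2
= 529 + 225 + 36
= 790


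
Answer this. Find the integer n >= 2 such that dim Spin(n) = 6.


dim Spin(n) = dim so(n) = n(n-1)/2.
Solve n(n-1)/2 = 6, i.e. n^2 - n - 12 = 0.
Discriminant = 1 + 8*6 = 49
n = (1 + sqrt(49))/2 = (1 + 7)/2 = 4


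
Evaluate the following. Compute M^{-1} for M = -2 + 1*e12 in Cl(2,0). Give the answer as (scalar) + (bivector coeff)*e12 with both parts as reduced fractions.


M = -2 + 1*e12, where e12^2 = -1.
Since M commutes with its reverse ~M = a - b*e12, M * ~M = a^2 - b^2*e12^2 = a^2 + b^2.
So M^{-1} = ~M / (a^2 + b^2) = (a - b*e12)/(a^2 + b^2).
a^2 + b^2 = 4 + 1 = 5
Scalar part = -2/5 = -2/5
Bivector coeff = -1/5 = -1/5
M^{-1} = -2/5 - 1/5*e12


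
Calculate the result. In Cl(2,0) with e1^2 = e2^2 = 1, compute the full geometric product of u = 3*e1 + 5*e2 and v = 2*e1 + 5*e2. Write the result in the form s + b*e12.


Expand: (3*e1 + 5*e2)(2*e1 + 5*e2)
= 3*2*e1e1 + 3*5*e1e2 + 5*2*e2e1 + 5*5*e2e2
Using e1^2 = e2^2 = 1, e2e1 = -e1e2:
Scalar part s = 3*2 + 5*5 = 6 + 25 = 31
Bivector part b = 3*5 - 5*2 = 15 - 10 = 5
uv = 31 + 5*e12


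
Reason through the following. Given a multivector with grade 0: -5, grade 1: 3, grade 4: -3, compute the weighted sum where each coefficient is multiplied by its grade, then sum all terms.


Grade-weighted sum = sum of grade_k * coefficient_k
0*(-5) = 0
1*3 = 3
4*(-3) = -12
Total = 0 + 3 + (-12) = -9


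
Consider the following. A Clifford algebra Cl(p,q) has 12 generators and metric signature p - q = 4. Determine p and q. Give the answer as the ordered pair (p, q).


We need p + q = 12 and p - q = 4.
Adding: 2p = 12 + 4 = 16, so p = 8.
Then q = 12 - 8 = 4.
(p, q) = (8, 4)


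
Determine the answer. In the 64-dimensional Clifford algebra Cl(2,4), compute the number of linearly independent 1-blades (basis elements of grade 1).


Number of grade-k basis blades in Cl(p,q) with n = p + q is C(n, k).
n = 2 + 4 = 6
C(6, 1) = 6! / (1! * 5!)
= 720 / (1 * 120)
= 6


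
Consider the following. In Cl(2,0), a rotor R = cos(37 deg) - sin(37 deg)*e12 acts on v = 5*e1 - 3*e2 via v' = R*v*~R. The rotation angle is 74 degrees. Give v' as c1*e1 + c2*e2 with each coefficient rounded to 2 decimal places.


Rotor R = cos(37deg) - sin(37deg)*e12
Rotation angle theta = 2 * 37 = 74 degrees
v' = R*v*~R rotates v by theta.
cos(74deg) = 0.2756, sin(74deg) = 0.9613
v'_1 = 5*cos(74deg) - (-3)*sin(74deg)
= 5*0.2756 - (-3)*0.9613
= 4.26
v'_2 = 5*sin(74deg) + (-3)*cos(74deg)
= 5*0.9613 + (-3)*0.2756
= 3.98
v' = 4.26*e1 + 3.98*e2


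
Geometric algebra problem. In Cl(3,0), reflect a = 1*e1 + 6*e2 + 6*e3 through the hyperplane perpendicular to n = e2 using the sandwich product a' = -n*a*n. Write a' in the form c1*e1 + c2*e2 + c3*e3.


Reflection formula: a' = -n*a*n, with n = e2 (unit vector, n^2 = 1).
For reflection through hyperplane perp to e2:
The component along e2 flips sign, others stay.
a = (1, 6, 6)
a' = (1, -6, 6)
a' = 1*e1 - 6*e2 + 6*e3
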